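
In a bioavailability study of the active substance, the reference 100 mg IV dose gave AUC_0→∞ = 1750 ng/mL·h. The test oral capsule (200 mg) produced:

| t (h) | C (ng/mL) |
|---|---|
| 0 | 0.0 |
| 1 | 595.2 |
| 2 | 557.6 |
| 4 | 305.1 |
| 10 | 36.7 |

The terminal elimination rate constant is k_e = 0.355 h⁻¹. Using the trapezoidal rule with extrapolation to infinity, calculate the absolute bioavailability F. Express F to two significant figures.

F = 0.82

Trapezoidal AUC_0→10 (oral capsule):
  [0→1]: (0.0+595.2)/2 × 1 = 297.6
  [1→2]: (595.2+557.6)/2 × 1 = 576.4
  [2→4]: (557.6+305.1)/2 × 2 = 862.7
  [4→10]: (305.1+36.7)/2 × 6 = 1025.4
  Sum = 2762.1 ng/mL·h
Tail: C_last/k_e = 36.7/0.355 = 103.380
AUC_0→∞ (oral capsule) = 2762.1 + 103.380 = 2865.48 ng/mL·h
F = (AUC_ev/D_ev)/(AUC_iv/D_iv) = (2865.48/200)/(1750/100) = 14.3274/17.5 = 0.8187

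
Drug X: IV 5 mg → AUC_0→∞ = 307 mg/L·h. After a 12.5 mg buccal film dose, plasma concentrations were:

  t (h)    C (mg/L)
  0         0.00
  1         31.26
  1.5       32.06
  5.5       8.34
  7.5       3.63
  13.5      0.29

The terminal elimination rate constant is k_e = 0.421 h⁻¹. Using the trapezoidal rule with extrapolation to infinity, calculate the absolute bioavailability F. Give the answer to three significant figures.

F = 0.178

Trapezoidal AUC_0→13.5 (buccal film):
  [0→1]: (0.00+31.26)/2 × 1 = 15.63
  [1→1.5]: (31.26+32.06)/2 × 0.5 = 15.83
  [1.5→5.5]: (32.06+8.34)/2 × 4 = 80.8
  [5.5→7.5]: (8.34+3.63)/2 × 2 = 11.97
  [7.5→13.5]: (3.63+0.29)/2 × 6 = 11.76
  Sum = 135.99 mg/L·h
Tail: C_last/k_e = 0.29/0.421 = 0.689
AUC_0→∞ (buccal film) = 135.99 + 0.689 = 136.679 mg/L·h
F = (AUC_ev/D_ev)/(AUC_iv/D_iv) = (136.679/12.5)/(307/5) = 10.93432/61.4 = 0.1781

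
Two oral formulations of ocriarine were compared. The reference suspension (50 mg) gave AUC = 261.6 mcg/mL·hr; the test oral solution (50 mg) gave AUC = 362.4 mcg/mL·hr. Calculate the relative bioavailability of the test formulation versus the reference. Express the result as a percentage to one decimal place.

F_rel = 138.5%

F_rel = (AUC_test/D_test) / (AUC_ref/D_ref)
      = (362.4/50) / (261.6/50)
      = 7.248 / 5.232 = 1.3853 = 138.53%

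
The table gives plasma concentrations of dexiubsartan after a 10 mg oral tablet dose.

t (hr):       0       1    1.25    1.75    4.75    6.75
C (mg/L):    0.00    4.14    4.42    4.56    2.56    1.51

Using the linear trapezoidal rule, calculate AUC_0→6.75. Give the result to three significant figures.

Trapezoidal AUC_0→6.75:
  [0→1]: (0.00+4.14)/2 × 1 = 2.07
  [1→1.25]: (4.14+4.42)/2 × 0.25 = 1.07
  [1.25→1.75]: (4.42+4.56)/2 × 0.5 = 2.245
  [1.75→4.75]: (4.56+2.56)/2 × 3 = 10.68
  [4.75→6.75]: (2.56+1.51)/2 × 2 = 4.07
  Sum = 20.135 mg/L·hr

AUC = 20.1 mg/L·hr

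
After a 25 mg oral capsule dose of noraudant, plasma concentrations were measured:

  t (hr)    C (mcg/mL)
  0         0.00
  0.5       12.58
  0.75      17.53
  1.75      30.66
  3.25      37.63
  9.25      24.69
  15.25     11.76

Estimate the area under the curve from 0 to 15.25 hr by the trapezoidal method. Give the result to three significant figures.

Trapezoidal AUC_0→15.25:
  [0→0.5]: (0.00+12.58)/2 × 0.5 = 3.145
  [0.5→0.75]: (12.58+17.53)/2 × 0.25 = 3.76375
  [0.75→1.75]: (17.53+30.66)/2 × 1 = 24.095
  [1.75→3.25]: (30.66+37.63)/2 × 1.5 = 51.2175
  [3.25→9.25]: (37.63+24.69)/2 × 6 = 186.96
  [9.25→15.25]: (24.69+11.76)/2 × 6 = 109.35
  Sum = 378.53125 mcg/mL·hr

AUC = 379 mcg/mL·hr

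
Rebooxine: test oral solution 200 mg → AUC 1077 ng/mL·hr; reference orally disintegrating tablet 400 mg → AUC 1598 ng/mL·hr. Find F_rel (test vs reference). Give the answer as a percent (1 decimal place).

F_rel = 134.8%

F_rel = (AUC_test/D_test) / (AUC_ref/D_ref)
      = (1077/200) / (1598/400)
      = 5.385 / 3.995 = 1.3479 = 134.79%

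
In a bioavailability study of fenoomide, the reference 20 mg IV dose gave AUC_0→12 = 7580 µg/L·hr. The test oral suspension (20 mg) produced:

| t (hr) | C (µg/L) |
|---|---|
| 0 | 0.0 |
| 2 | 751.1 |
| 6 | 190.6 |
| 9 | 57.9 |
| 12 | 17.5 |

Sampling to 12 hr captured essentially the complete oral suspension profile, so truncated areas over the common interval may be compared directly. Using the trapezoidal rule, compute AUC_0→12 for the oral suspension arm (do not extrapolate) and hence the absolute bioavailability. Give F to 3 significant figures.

Trapezoidal AUC_0→12 (oral suspension):
  [0→2]: (0.0+751.1)/2 × 2 = 751.1
  [2→6]: (751.1+190.6)/2 × 4 = 1883.4
  [6→9]: (190.6+57.9)/2 × 3 = 372.75
  [9→12]: (57.9+17.5)/2 × 3 = 113.1
  Sum = 3120.35 µg/L·hr
F = (AUC_ev/D_ev)/(AUC_iv/D_iv) = (3120.35/20)/(7580/20) = 156.0175/379 = 0.4117

F = 0.412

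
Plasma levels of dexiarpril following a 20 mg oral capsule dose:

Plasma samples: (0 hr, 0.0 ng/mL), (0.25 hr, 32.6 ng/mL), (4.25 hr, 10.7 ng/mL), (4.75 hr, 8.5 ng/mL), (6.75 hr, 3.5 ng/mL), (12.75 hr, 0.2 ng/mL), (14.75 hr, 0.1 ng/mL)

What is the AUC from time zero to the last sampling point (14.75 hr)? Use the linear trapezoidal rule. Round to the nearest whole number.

Trapezoidal AUC_0→14.75:
  [0→0.25]: (0.0+32.6)/2 × 0.25 = 4.075
  [0.25→4.25]: (32.6+10.7)/2 × 4 = 86.6
  [4.25→4.75]: (10.7+8.5)/2 × 0.5 = 4.8
  [4.75→6.75]: (8.5+3.5)/2 × 2 = 12.0
  [6.75→12.75]: (3.5+0.2)/2 × 6 = 11.1
  [12.75→14.75]: (0.2+0.1)/2 × 2 = 0.3
  Sum = 118.875 ng/mL·hr

AUC = 119 ng/mL·hr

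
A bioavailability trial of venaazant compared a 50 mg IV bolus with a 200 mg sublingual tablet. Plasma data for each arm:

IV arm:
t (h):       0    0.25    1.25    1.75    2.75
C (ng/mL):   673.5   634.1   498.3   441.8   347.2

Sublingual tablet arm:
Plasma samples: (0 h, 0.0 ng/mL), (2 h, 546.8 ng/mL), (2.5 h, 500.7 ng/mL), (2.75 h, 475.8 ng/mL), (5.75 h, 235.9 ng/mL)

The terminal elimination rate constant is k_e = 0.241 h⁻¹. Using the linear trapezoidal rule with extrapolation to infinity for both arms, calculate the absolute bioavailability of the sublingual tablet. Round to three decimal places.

Trapezoidal AUC_0→2.75 (IV):
  [0→0.25]: (673.5+634.1)/2 × 0.25 = 163.45
  [0.25→1.25]: (634.1+498.3)/2 × 1 = 566.2
  [1.25→1.75]: (498.3+441.8)/2 × 0.5 = 235.025
  [1.75→2.75]: (441.8+347.2)/2 × 1 = 394.5
  Sum = 1359.175 ng/mL·h
IV tail: 347.2/0.241 = 1440.664; AUC_iv,0→∞ = 1359.175 + 1440.664 = 2799.839 ng/mL·h
Trapezoidal AUC_0→5.75 (sublingual tablet):
  [0→2]: (0.0+546.8)/2 × 2 = 546.8
  [2→2.5]: (546.8+500.7)/2 × 0.5 = 261.875
  [2.5→2.75]: (500.7+475.8)/2 × 0.25 = 122.0625
  [2.75→5.75]: (475.8+235.9)/2 × 3 = 1067.55
  Sum = 1998.2875 ng/mL·h
sublingual tablet tail: 235.9/0.241 = 978.838; AUC_ev,0→∞ = 1998.2875 + 978.838 = 2977.1255 ng/mL·h
F = (AUC_ev/D_ev)/(AUC_iv/D_iv) = (2977.1255/200)/(2799.839/50) = 14.8856/55.99678 = 0.2658

F = 0.266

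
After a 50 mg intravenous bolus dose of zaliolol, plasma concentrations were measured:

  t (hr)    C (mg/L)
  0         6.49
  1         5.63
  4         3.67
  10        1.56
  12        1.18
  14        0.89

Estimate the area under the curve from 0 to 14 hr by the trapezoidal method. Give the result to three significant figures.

Trapezoidal AUC_0→14:
  [0→1]: (6.49+5.63)/2 × 1 = 6.06
  [1→4]: (5.63+3.67)/2 × 3 = 13.95
  [4→10]: (3.67+1.56)/2 × 6 = 15.69
  [10→12]: (1.56+1.18)/2 × 2 = 2.74
  [12→14]: (1.18+0.89)/2 × 2 = 2.07
  Sum = 40.51 mg/L·hr

AUC = 40.5 mg/L·hr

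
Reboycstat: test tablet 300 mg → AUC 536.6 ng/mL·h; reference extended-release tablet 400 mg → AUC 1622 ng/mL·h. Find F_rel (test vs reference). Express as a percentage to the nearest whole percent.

F_rel = (AUC_test/D_test) / (AUC_ref/D_ref)
      = (536.6/300) / (1622/400)
      = 1.78867 / 4.055 = 0.4411 = 44.11%

F_rel = 44%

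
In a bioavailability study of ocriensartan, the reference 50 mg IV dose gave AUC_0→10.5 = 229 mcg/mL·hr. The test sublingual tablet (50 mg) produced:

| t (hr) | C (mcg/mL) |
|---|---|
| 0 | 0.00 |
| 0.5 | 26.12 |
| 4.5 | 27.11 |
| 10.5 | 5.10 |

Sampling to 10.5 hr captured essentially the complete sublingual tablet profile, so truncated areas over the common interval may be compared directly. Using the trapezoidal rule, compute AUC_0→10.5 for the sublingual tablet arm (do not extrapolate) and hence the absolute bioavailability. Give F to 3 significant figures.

F = 0.915

Trapezoidal AUC_0→10.5 (sublingual tablet):
  [0→0.5]: (0.00+26.12)/2 × 0.5 = 6.53
  [0.5→4.5]: (26.12+27.11)/2 × 4 = 106.46
  [4.5→10.5]: (27.11+5.10)/2 × 6 = 96.63
  Sum = 209.62 mcg/mL·hr
F = (AUC_ev/D_ev)/(AUC_iv/D_iv) = (209.62/50)/(229/50) = 4.1924/4.58 = 0.9154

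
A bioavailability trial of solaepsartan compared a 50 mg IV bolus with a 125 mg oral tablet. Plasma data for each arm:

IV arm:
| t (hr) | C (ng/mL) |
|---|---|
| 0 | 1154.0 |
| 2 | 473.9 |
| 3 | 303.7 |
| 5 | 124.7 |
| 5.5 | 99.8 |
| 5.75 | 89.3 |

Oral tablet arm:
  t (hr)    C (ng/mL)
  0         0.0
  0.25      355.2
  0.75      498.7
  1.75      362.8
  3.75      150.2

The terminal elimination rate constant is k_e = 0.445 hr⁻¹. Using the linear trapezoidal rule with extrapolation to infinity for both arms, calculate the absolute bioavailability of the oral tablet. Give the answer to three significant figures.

F = 0.226

Trapezoidal AUC_0→5.75 (IV):
  [0→2]: (1154.0+473.9)/2 × 2 = 1627.9
  [2→3]: (473.9+303.7)/2 × 1 = 388.8
  [3→5]: (303.7+124.7)/2 × 2 = 428.4
  [5→5.5]: (124.7+99.8)/2 × 0.5 = 56.125
  [5.5→5.75]: (99.8+89.3)/2 × 0.25 = 23.6375
  Sum = 2524.8625 ng/mL·hr
IV tail: 89.3/0.445 = 200.674; AUC_iv,0→∞ = 2524.8625 + 200.674 = 2725.5365 ng/mL·hr
Trapezoidal AUC_0→3.75 (oral tablet):
  [0→0.25]: (0.0+355.2)/2 × 0.25 = 44.4
  [0.25→0.75]: (355.2+498.7)/2 × 0.5 = 213.475
  [0.75→1.75]: (498.7+362.8)/2 × 1 = 430.75
  [1.75→3.75]: (362.8+150.2)/2 × 2 = 513.0
  Sum = 1201.625 ng/mL·hr
oral tablet tail: 150.2/0.445 = 337.528; AUC_ev,0→∞ = 1201.625 + 337.528 = 1539.153 ng/mL·hr
F = (AUC_ev/D_ev)/(AUC_iv/D_iv) = (1539.153/125)/(2725.5365/50) = 12.313224/54.51073 = 0.2259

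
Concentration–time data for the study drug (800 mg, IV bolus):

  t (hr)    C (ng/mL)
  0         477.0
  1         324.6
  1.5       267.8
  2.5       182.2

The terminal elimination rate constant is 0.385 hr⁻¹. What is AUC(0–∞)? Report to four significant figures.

AUC = 1247 ng/mL·hr

Trapezoidal AUC_0→2.5:
  [0→1]: (477.0+324.6)/2 × 1 = 400.8
  [1→1.5]: (324.6+267.8)/2 × 0.5 = 148.1
  [1.5→2.5]: (267.8+182.2)/2 × 1 = 225.0
  Sum = 773.9 ng/mL·hr
Extrapolated tail: C_last / k_e = 182.2 / 0.385 = 473.247
AUC_0→∞ = 773.9 + 473.247 = 1247.147 ng/mL·hr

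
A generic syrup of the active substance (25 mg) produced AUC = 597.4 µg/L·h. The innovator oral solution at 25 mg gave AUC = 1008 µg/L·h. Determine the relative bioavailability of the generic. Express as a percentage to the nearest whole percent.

F_rel = (AUC_test/D_test) / (AUC_ref/D_ref)
      = (597.4/25) / (1008/25)
      = 23.896 / 40.32 = 0.5927 = 59.27%

F_rel = 59%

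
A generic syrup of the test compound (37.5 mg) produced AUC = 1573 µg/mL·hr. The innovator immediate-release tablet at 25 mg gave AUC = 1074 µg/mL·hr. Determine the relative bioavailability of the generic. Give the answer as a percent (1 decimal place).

F_rel = (AUC_test/D_test) / (AUC_ref/D_ref)
      = (1573/37.5) / (1074/25)
      = 41.9467 / 42.96 = 0.9764 = 97.64%

F_rel = 97.6%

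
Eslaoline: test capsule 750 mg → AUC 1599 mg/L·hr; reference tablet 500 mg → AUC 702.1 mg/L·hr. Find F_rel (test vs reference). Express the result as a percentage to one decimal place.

F_rel = 151.8%

F_rel = (AUC_test/D_test) / (AUC_ref/D_ref)
      = (1599/750) / (702.1/500)
      = 2.132 / 1.4042 = 1.5183 = 151.83%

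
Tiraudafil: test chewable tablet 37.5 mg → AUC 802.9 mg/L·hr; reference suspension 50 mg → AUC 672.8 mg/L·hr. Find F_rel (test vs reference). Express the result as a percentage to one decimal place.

F_rel = (AUC_test/D_test) / (AUC_ref/D_ref)
      = (802.9/37.5) / (672.8/50)
      = 21.4107 / 13.456 = 1.5912 = 159.12%

F_rel = 159.1%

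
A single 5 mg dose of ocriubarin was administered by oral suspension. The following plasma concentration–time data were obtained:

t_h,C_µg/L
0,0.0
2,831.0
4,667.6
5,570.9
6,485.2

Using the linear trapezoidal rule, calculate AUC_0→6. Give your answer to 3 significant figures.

Trapezoidal AUC_0→6:
  [0→2]: (0.0+831.0)/2 × 2 = 831.0
  [2→4]: (831.0+667.6)/2 × 2 = 1498.6
  [4→5]: (667.6+570.9)/2 × 1 = 619.25
  [5→6]: (570.9+485.2)/2 × 1 = 528.05
  Sum = 3476.9 µg/L·h

AUC = 3480 µg/L·h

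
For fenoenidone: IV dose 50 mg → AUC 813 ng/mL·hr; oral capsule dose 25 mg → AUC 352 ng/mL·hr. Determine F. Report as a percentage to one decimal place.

F = 86.6%

F = (AUC_ev / D_ev) / (AUC_iv / D_iv)
  = (352/25) / (813/50)
  = 14.08 / 16.26 = 0.8659
  = 86.59%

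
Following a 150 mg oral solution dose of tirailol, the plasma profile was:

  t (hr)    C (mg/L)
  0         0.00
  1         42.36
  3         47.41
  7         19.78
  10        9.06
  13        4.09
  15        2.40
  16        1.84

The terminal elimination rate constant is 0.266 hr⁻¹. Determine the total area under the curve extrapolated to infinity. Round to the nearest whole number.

AUC = 324 mg/L·hr

Trapezoidal AUC_0→16:
  [0→1]: (0.00+42.36)/2 × 1 = 21.18
  [1→3]: (42.36+47.41)/2 × 2 = 89.77
  [3→7]: (47.41+19.78)/2 × 4 = 134.38
  [7→10]: (19.78+9.06)/2 × 3 = 43.26
  [10→13]: (9.06+4.09)/2 × 3 = 19.725
  [13→15]: (4.09+2.40)/2 × 2 = 6.49
  [15→16]: (2.40+1.84)/2 × 1 = 2.12
  Sum = 316.925 mg/L·hr
Extrapolated tail: C_last / k_e = 1.84 / 0.266 = 6.917
AUC_0→∞ = 316.925 + 6.917 = 323.842 mg/L·hr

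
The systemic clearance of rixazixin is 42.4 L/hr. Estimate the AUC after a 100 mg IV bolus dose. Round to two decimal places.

AUC_0→∞ = Dose_iv / CL
        = 100 / 42.4 = 2.35849 mg/L·hr

AUC = 2.36 mg/L·hr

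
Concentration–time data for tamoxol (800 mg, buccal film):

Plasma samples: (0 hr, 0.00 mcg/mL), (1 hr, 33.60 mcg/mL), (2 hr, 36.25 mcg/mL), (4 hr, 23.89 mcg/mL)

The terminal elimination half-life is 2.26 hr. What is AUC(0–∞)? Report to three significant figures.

Trapezoidal AUC_0→4:
  [0→1]: (0.00+33.60)/2 × 1 = 16.8
  [1→2]: (33.60+36.25)/2 × 1 = 34.925
  [2→4]: (36.25+23.89)/2 × 2 = 60.14
  Sum = 111.865 mcg/mL·hr
k_e = ln2 / t½ = 0.693147 / 2.26 = 0.3067 hr^-1
Extrapolated tail: C_last / k_e = 23.89 / 0.3067 = 77.894
AUC_0→∞ = 111.865 + 77.894 = 189.759 mcg/mL·hr

AUC = 190 mcg/mL·hr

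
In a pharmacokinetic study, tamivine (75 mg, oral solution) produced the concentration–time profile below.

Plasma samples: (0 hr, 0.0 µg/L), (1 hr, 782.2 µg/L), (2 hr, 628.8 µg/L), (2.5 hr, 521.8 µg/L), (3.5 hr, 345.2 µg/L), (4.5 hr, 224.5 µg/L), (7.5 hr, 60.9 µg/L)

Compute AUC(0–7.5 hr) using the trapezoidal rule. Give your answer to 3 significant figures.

Trapezoidal AUC_0→7.5:
  [0→1]: (0.0+782.2)/2 × 1 = 391.1
  [1→2]: (782.2+628.8)/2 × 1 = 705.5
  [2→2.5]: (628.8+521.8)/2 × 0.5 = 287.65
  [2.5→3.5]: (521.8+345.2)/2 × 1 = 433.5
  [3.5→4.5]: (345.2+224.5)/2 × 1 = 284.85
  [4.5→7.5]: (224.5+60.9)/2 × 3 = 428.1
  Sum = 2530.7 µg/L·hr

AUC = 2530 µg/L·hr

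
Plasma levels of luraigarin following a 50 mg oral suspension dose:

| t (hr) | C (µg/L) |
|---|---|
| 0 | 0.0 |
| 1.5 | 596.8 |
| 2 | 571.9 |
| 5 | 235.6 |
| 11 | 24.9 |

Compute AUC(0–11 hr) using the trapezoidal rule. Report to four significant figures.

AUC = 2733 µg/L·hr

Trapezoidal AUC_0→11:
  [0→1.5]: (0.0+596.8)/2 × 1.5 = 447.6
  [1.5→2]: (596.8+571.9)/2 × 0.5 = 292.175
  [2→5]: (571.9+235.6)/2 × 3 = 1211.25
  [5→11]: (235.6+24.9)/2 × 6 = 781.5
  Sum = 2732.525 µg/L·hr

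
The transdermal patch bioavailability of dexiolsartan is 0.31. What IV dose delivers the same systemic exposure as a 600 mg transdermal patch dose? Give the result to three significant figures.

D_iv = 186 mg

Systemic exposure from an extravascular dose = F × D_ev, so the equivalent IV dose is F × D_ev.
D_iv = F × D_ev = 0.31 × 600 = 186 mg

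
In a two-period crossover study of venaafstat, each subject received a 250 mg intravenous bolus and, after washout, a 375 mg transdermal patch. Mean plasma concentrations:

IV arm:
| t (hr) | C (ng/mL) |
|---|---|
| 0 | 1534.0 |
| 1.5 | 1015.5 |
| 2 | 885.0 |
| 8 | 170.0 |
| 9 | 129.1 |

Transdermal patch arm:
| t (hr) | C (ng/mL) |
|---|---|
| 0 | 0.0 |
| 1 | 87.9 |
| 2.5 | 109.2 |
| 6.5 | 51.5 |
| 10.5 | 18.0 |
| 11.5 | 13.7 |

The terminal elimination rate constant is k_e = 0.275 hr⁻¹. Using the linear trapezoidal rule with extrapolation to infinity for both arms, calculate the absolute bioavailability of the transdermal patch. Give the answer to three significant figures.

Trapezoidal AUC_0→9 (IV):
  [0→1.5]: (1534.0+1015.5)/2 × 1.5 = 1912.125
  [1.5→2]: (1015.5+885.0)/2 × 0.5 = 475.125
  [2→8]: (885.0+170.0)/2 × 6 = 3165.0
  [8→9]: (170.0+129.1)/2 × 1 = 149.55
  Sum = 5701.8 ng/mL·hr
IV tail: 129.1/0.275 = 469.455; AUC_iv,0→∞ = 5701.8 + 469.455 = 6171.255 ng/mL·hr
Trapezoidal AUC_0→11.5 (transdermal patch):
  [0→1]: (0.0+87.9)/2 × 1 = 43.95
  [1→2.5]: (87.9+109.2)/2 × 1.5 = 147.825
  [2.5→6.5]: (109.2+51.5)/2 × 4 = 321.4
  [6.5→10.5]: (51.5+18.0)/2 × 4 = 139.0
  [10.5→11.5]: (18.0+13.7)/2 × 1 = 15.85
  Sum = 668.025 ng/mL·hr
transdermal patch tail: 13.7/0.275 = 49.818; AUC_ev,0→∞ = 668.025 + 49.818 = 717.843 ng/mL·hr
F = (AUC_ev/D_ev)/(AUC_iv/D_iv) = (717.843/375)/(6171.255/250) = 1.914248/24.68502 = 0.0775

F = 0.0775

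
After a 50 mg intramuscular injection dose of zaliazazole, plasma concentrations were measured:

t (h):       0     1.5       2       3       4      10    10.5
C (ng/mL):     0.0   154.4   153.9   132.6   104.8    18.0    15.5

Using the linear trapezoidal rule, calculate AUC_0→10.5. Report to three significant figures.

Trapezoidal AUC_0→10.5:
  [0→1.5]: (0.0+154.4)/2 × 1.5 = 115.8
  [1.5→2]: (154.4+153.9)/2 × 0.5 = 77.075
  [2→3]: (153.9+132.6)/2 × 1 = 143.25
  [3→4]: (132.6+104.8)/2 × 1 = 118.7
  [4→10]: (104.8+18.0)/2 × 6 = 368.4
  [10→10.5]: (18.0+15.5)/2 × 0.5 = 8.375
  Sum = 831.6 ng/mL·h

AUC = 832 ng/mL·h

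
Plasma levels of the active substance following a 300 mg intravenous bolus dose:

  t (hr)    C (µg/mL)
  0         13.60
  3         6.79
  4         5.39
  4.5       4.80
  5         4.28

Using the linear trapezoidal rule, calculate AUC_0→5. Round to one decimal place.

AUC = 41.5 µg/mL·hr

Trapezoidal AUC_0→5:
  [0→3]: (13.60+6.79)/2 × 3 = 30.585
  [3→4]: (6.79+5.39)/2 × 1 = 6.09
  [4→4.5]: (5.39+4.80)/2 × 0.5 = 2.5475
  [4.5→5]: (4.80+4.28)/2 × 0.5 = 2.27
  Sum = 41.4925 µg/mL·hr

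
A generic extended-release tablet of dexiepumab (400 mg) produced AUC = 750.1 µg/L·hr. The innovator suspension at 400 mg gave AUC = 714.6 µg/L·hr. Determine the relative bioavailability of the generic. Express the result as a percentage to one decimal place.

F_rel = 105.0%

F_rel = (AUC_test/D_test) / (AUC_ref/D_ref)
      = (750.1/400) / (714.6/400)
      = 1.87525 / 1.7865 = 1.0497 = 104.97%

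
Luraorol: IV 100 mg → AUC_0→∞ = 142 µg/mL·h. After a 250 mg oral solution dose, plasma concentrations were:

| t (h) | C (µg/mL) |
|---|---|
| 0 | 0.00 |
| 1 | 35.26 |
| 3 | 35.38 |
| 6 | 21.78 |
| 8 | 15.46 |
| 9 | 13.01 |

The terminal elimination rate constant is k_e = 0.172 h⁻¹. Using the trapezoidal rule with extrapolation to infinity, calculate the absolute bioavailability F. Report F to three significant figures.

F = 0.848

Trapezoidal AUC_0→9 (oral solution):
  [0→1]: (0.00+35.26)/2 × 1 = 17.63
  [1→3]: (35.26+35.38)/2 × 2 = 70.64
  [3→6]: (35.38+21.78)/2 × 3 = 85.74
  [6→8]: (21.78+15.46)/2 × 2 = 37.24
  [8→9]: (15.46+13.01)/2 × 1 = 14.235
  Sum = 225.485 µg/mL·h
Tail: C_last/k_e = 13.01/0.172 = 75.640
AUC_0→∞ (oral solution) = 225.485 + 75.640 = 301.125 µg/mL·h
F = (AUC_ev/D_ev)/(AUC_iv/D_iv) = (301.125/250)/(142/100) = 1.2045/1.42 = 0.8482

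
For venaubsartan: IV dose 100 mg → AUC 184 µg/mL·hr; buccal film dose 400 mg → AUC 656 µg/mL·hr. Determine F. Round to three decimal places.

F = (AUC_ev / D_ev) / (AUC_iv / D_iv)
  = (656/400) / (184/100)
  = 1.64 / 1.84 = 0.8913

F = 0.891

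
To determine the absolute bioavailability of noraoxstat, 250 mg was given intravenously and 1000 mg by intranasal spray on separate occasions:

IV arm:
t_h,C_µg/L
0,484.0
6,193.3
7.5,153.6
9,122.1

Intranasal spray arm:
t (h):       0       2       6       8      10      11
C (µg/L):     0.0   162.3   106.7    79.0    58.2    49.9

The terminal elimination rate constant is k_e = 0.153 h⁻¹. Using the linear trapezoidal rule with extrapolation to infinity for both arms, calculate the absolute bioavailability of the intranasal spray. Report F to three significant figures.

Trapezoidal AUC_0→9 (IV):
  [0→6]: (484.0+193.3)/2 × 6 = 2031.9
  [6→7.5]: (193.3+153.6)/2 × 1.5 = 260.175
  [7.5→9]: (153.6+122.1)/2 × 1.5 = 206.775
  Sum = 2498.85 µg/L·h
IV tail: 122.1/0.153 = 798.039; AUC_iv,0→∞ = 2498.85 + 798.039 = 3296.889 µg/L·h
Trapezoidal AUC_0→11 (intranasal spray):
  [0→2]: (0.0+162.3)/2 × 2 = 162.3
  [2→6]: (162.3+106.7)/2 × 4 = 538.0
  [6→8]: (106.7+79.0)/2 × 2 = 185.7
  [8→10]: (79.0+58.2)/2 × 2 = 137.2
  [10→11]: (58.2+49.9)/2 × 1 = 54.05
  Sum = 1077.25 µg/L·h
intranasal spray tail: 49.9/0.153 = 326.144; AUC_ev,0→∞ = 1077.25 + 326.144 = 1403.394 µg/L·h
F = (AUC_ev/D_ev)/(AUC_iv/D_iv) = (1403.394/1000)/(3296.889/250) = 1.403394/13.187556 = 0.1064

F = 0.106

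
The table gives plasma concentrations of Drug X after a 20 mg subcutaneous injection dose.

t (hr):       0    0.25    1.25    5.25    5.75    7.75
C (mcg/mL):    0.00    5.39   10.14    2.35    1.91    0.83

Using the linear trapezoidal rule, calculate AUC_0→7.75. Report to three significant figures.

AUC = 37.2 mcg/mL·hr

Trapezoidal AUC_0→7.75:
  [0→0.25]: (0.00+5.39)/2 × 0.25 = 0.67375
  [0.25→1.25]: (5.39+10.14)/2 × 1 = 7.765
  [1.25→5.25]: (10.14+2.35)/2 × 4 = 24.98
  [5.25→5.75]: (2.35+1.91)/2 × 0.5 = 1.065
  [5.75→7.75]: (1.91+0.83)/2 × 2 = 2.74
  Sum = 37.22375 mcg/mL·hr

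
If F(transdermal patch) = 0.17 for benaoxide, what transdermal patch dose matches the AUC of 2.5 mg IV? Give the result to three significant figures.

D_transdermal = 14.7 mg

For equal systemic exposure: F × D_ev = D_iv
D_ev = D_iv / F = 2.5 / 0.17 = 14.7059 mg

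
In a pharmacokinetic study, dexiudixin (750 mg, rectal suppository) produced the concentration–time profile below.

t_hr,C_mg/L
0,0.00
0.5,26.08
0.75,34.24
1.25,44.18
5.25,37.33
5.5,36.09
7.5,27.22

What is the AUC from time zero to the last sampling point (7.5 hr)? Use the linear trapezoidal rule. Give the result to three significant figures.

AUC = 269 mg/L·hr

Trapezoidal AUC_0→7.5:
  [0→0.5]: (0.00+26.08)/2 × 0.5 = 6.52
  [0.5→0.75]: (26.08+34.24)/2 × 0.25 = 7.54
  [0.75→1.25]: (34.24+44.18)/2 × 0.5 = 19.605
  [1.25→5.25]: (44.18+37.33)/2 × 4 = 163.02
  [5.25→5.5]: (37.33+36.09)/2 × 0.25 = 9.1775
  [5.5→7.5]: (36.09+27.22)/2 × 2 = 63.31
  Sum = 269.1725 mg/L·hr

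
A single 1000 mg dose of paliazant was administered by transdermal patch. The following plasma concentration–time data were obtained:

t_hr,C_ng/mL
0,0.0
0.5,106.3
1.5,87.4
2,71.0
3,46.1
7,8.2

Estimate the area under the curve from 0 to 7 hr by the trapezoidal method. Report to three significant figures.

Trapezoidal AUC_0→7:
  [0→0.5]: (0.0+106.3)/2 × 0.5 = 26.575
  [0.5→1.5]: (106.3+87.4)/2 × 1 = 96.85
  [1.5→2]: (87.4+71.0)/2 × 0.5 = 39.6
  [2→3]: (71.0+46.1)/2 × 1 = 58.55
  [3→7]: (46.1+8.2)/2 × 4 = 108.6
  Sum = 330.175 ng/mL·hr

AUC = 330 ng/mL·hr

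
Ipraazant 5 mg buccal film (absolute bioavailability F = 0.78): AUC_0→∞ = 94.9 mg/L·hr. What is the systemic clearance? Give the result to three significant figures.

CL = F × Dose / AUC_0→∞
   = 0.78 × 5 / 94.9 = 0.0410959 L/hr

CL = 0.0411 L/hr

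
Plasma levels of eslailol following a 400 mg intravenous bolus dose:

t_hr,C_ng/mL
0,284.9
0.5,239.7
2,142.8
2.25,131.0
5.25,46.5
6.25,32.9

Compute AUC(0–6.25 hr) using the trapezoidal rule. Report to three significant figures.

Trapezoidal AUC_0→6.25:
  [0→0.5]: (284.9+239.7)/2 × 0.5 = 131.15
  [0.5→2]: (239.7+142.8)/2 × 1.5 = 286.875
  [2→2.25]: (142.8+131.0)/2 × 0.25 = 34.225
  [2.25→5.25]: (131.0+46.5)/2 × 3 = 266.25
  [5.25→6.25]: (46.5+32.9)/2 × 1 = 39.7
  Sum = 758.2 ng/mL·hr

AUC = 758 ng/mL·hr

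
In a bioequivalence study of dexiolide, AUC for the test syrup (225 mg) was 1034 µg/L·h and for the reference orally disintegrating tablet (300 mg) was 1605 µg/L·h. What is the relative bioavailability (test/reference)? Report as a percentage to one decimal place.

F_rel = (AUC_test/D_test) / (AUC_ref/D_ref)
      = (1034/225) / (1605/300)
      = 4.59556 / 5.35 = 0.8590 = 85.90%

F_rel = 85.9%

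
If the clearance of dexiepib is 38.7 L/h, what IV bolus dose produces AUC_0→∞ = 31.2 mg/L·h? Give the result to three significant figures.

Dose_iv = CL × AUC_0→∞
     = 38.7 × 31.2 = 1207.44 mg

Dose = 1210 mg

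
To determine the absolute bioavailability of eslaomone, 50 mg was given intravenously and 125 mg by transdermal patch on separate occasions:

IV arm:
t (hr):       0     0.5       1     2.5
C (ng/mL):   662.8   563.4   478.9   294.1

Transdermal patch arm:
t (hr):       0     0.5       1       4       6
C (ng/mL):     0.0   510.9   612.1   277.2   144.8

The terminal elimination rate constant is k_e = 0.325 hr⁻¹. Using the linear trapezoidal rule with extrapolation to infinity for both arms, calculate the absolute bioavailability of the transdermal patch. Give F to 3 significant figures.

Trapezoidal AUC_0→2.5 (IV):
  [0→0.5]: (662.8+563.4)/2 × 0.5 = 306.55
  [0.5→1]: (563.4+478.9)/2 × 0.5 = 260.575
  [1→2.5]: (478.9+294.1)/2 × 1.5 = 579.75
  Sum = 1146.875 ng/mL·hr
IV tail: 294.1/0.325 = 904.923; AUC_iv,0→∞ = 1146.875 + 904.923 = 2051.798 ng/mL·hr
Trapezoidal AUC_0→6 (transdermal patch):
  [0→0.5]: (0.0+510.9)/2 × 0.5 = 127.725
  [0.5→1]: (510.9+612.1)/2 × 0.5 = 280.75
  [1→4]: (612.1+277.2)/2 × 3 = 1333.95
  [4→6]: (277.2+144.8)/2 × 2 = 422.0
  Sum = 2164.425 ng/mL·hr
transdermal patch tail: 144.8/0.325 = 445.538; AUC_ev,0→∞ = 2164.425 + 445.538 = 2609.963 ng/mL·hr
F = (AUC_ev/D_ev)/(AUC_iv/D_iv) = (2609.963/125)/(2051.798/50) = 20.879704/41.03596 = 0.5088

F = 0.509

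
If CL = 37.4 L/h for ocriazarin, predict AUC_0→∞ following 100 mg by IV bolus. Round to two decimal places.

AUC_0→∞ = Dose_iv / CL
        = 100 / 37.4 = 2.6738 mg/L·h

AUC = 2.67 mg/L·h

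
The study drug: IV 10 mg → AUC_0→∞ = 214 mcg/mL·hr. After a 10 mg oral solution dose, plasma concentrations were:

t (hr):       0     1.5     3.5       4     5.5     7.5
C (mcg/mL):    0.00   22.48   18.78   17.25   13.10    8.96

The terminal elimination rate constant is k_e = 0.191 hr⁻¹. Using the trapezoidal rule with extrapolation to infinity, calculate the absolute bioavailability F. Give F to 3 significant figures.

F = 0.742

Trapezoidal AUC_0→7.5 (oral solution):
  [0→1.5]: (0.00+22.48)/2 × 1.5 = 16.86
  [1.5→3.5]: (22.48+18.78)/2 × 2 = 41.26
  [3.5→4]: (18.78+17.25)/2 × 0.5 = 9.0075
  [4→5.5]: (17.25+13.10)/2 × 1.5 = 22.7625
  [5.5→7.5]: (13.10+8.96)/2 × 2 = 22.06
  Sum = 111.95 mcg/mL·hr
Tail: C_last/k_e = 8.96/0.191 = 46.911
AUC_0→∞ (oral solution) = 111.95 + 46.911 = 158.861 mcg/mL·hr
F = (AUC_ev/D_ev)/(AUC_iv/D_iv) = (158.861/10)/(214/10) = 15.8861/21.4 = 0.7423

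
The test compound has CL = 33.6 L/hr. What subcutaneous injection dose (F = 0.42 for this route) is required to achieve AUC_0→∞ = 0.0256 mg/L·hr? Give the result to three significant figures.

Dose = 2.05 mg

Dose = CL × AUC_0→∞ / F
     = 33.6 × 0.0256 / 0.42 = 2.048 mg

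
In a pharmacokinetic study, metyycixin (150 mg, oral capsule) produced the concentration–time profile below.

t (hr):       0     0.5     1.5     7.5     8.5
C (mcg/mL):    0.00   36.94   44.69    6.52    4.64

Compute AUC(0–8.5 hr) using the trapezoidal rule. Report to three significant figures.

AUC = 209 mcg/mL·hr

Trapezoidal AUC_0→8.5:
  [0→0.5]: (0.00+36.94)/2 × 0.5 = 9.235
  [0.5→1.5]: (36.94+44.69)/2 × 1 = 40.815
  [1.5→7.5]: (44.69+6.52)/2 × 6 = 153.63
  [7.5→8.5]: (6.52+4.64)/2 × 1 = 5.58
  Sum = 209.26 mcg/mL·hr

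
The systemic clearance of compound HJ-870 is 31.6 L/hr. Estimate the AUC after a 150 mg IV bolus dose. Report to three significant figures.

AUC_0→∞ = Dose_iv / CL
        = 150 / 31.6 = 4.74684 mg/L·hr

AUC = 4.75 mg/L·hr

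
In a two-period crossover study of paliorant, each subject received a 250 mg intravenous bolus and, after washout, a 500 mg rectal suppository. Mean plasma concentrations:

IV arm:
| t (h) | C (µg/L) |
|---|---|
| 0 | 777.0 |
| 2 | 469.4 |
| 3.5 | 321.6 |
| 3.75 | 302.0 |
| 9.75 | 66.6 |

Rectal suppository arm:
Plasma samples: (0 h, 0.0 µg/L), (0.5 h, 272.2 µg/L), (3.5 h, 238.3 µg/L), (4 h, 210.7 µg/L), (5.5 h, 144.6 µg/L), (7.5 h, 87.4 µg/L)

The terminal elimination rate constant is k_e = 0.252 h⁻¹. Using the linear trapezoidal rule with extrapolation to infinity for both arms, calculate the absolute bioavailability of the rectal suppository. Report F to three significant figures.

Trapezoidal AUC_0→9.75 (IV):
  [0→2]: (777.0+469.4)/2 × 2 = 1246.4
  [2→3.5]: (469.4+321.6)/2 × 1.5 = 593.25
  [3.5→3.75]: (321.6+302.0)/2 × 0.25 = 77.95
  [3.75→9.75]: (302.0+66.6)/2 × 6 = 1105.8
  Sum = 3023.4 µg/L·h
IV tail: 66.6/0.252 = 264.286; AUC_iv,0→∞ = 3023.4 + 264.286 = 3287.686 µg/L·h
Trapezoidal AUC_0→7.5 (rectal suppository):
  [0→0.5]: (0.0+272.2)/2 × 0.5 = 68.05
  [0.5→3.5]: (272.2+238.3)/2 × 3 = 765.75
  [3.5→4]: (238.3+210.7)/2 × 0.5 = 112.25
  [4→5.5]: (210.7+144.6)/2 × 1.5 = 266.475
  [5.5→7.5]: (144.6+87.4)/2 × 2 = 232.0
  Sum = 1444.525 µg/L·h
rectal suppository tail: 87.4/0.252 = 346.825; AUC_ev,0→∞ = 1444.525 + 346.825 = 1791.35 µg/L·h
F = (AUC_ev/D_ev)/(AUC_iv/D_iv) = (1791.35/500)/(3287.686/250) = 3.5827/13.150744 = 0.2724

F = 0.272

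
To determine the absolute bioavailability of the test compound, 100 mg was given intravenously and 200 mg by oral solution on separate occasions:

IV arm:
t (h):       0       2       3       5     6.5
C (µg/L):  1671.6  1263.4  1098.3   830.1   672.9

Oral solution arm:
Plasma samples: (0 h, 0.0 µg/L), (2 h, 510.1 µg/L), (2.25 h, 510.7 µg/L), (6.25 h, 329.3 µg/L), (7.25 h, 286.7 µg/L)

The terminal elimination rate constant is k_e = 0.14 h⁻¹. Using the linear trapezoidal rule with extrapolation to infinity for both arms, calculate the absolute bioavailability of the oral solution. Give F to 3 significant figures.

Trapezoidal AUC_0→6.5 (IV):
  [0→2]: (1671.6+1263.4)/2 × 2 = 2935.0
  [2→3]: (1263.4+1098.3)/2 × 1 = 1180.85
  [3→5]: (1098.3+830.1)/2 × 2 = 1928.4
  [5→6.5]: (830.1+672.9)/2 × 1.5 = 1127.25
  Sum = 7171.5 µg/L·h
IV tail: 672.9/0.14 = 4806.429; AUC_iv,0→∞ = 7171.5 + 4806.429 = 11977.929 µg/L·h
Trapezoidal AUC_0→7.25 (oral solution):
  [0→2]: (0.0+510.1)/2 × 2 = 510.1
  [2→2.25]: (510.1+510.7)/2 × 0.25 = 127.6
  [2.25→6.25]: (510.7+329.3)/2 × 4 = 1680.0
  [6.25→7.25]: (329.3+286.7)/2 × 1 = 308.0
  Sum = 2625.7 µg/L·h
oral solution tail: 286.7/0.14 = 2047.857; AUC_ev,0→∞ = 2625.7 + 2047.857 = 4673.557 µg/L·h
F = (AUC_ev/D_ev)/(AUC_iv/D_iv) = (4673.557/200)/(11977.929/100) = 23.367785/119.77929 = 0.1951

F = 0.195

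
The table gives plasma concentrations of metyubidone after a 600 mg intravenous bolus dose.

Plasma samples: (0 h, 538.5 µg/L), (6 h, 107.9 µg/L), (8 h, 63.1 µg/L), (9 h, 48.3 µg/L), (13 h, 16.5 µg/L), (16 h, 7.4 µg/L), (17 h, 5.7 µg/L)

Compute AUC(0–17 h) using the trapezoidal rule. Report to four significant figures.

AUC = 2338 µg/L·h

Trapezoidal AUC_0→17:
  [0→6]: (538.5+107.9)/2 × 6 = 1939.2
  [6→8]: (107.9+63.1)/2 × 2 = 171.0
  [8→9]: (63.1+48.3)/2 × 1 = 55.7
  [9→13]: (48.3+16.5)/2 × 4 = 129.6
  [13→16]: (16.5+7.4)/2 × 3 = 35.85
  [16→17]: (7.4+5.7)/2 × 1 = 6.55
  Sum = 2337.9 µg/L·h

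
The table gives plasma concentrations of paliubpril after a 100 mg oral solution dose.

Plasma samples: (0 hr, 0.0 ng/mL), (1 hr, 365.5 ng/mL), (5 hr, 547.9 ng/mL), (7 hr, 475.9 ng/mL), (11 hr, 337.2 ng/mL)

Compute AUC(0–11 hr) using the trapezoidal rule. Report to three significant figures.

Trapezoidal AUC_0→11:
  [0→1]: (0.0+365.5)/2 × 1 = 182.75
  [1→5]: (365.5+547.9)/2 × 4 = 1826.8
  [5→7]: (547.9+475.9)/2 × 2 = 1023.8
  [7→11]: (475.9+337.2)/2 × 4 = 1626.2
  Sum = 4659.55 ng/mL·hr

AUC = 4660 ng/mL·hr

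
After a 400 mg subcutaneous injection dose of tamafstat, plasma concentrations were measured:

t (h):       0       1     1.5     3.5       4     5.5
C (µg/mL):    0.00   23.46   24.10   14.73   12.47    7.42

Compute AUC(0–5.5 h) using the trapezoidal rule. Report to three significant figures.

AUC = 84.2 µg/mL·h

Trapezoidal AUC_0→5.5:
  [0→1]: (0.00+23.46)/2 × 1 = 11.73
  [1→1.5]: (23.46+24.10)/2 × 0.5 = 11.89
  [1.5→3.5]: (24.10+14.73)/2 × 2 = 38.83
  [3.5→4]: (14.73+12.47)/2 × 0.5 = 6.8
  [4→5.5]: (12.47+7.42)/2 × 1.5 = 14.9175
  Sum = 84.1675 µg/mL·h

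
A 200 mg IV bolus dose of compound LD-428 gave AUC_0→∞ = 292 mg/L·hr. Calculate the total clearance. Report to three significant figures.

CL = 0.685 L/hr

CL = Dose_iv / AUC_0→∞
   = 200 / 292 = 0.684932 L/hr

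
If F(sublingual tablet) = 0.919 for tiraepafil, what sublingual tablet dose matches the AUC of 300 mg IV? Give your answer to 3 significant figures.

For equal systemic exposure: F × D_ev = D_iv
D_ev = D_iv / F = 300 / 0.919 = 326.442 mg

D_sublingual = 326 mg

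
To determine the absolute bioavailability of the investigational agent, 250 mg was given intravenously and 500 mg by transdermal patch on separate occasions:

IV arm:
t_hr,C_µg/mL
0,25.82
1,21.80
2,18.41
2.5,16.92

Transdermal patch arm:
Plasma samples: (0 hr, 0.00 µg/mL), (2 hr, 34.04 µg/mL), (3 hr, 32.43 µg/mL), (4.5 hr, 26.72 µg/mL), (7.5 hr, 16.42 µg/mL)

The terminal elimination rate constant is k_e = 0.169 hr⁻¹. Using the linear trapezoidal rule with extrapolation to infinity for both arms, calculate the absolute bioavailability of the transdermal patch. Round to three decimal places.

Trapezoidal AUC_0→2.5 (IV):
  [0→1]: (25.82+21.80)/2 × 1 = 23.81
  [1→2]: (21.80+18.41)/2 × 1 = 20.105
  [2→2.5]: (18.41+16.92)/2 × 0.5 = 8.8325
  Sum = 52.7475 µg/mL·hr
IV tail: 16.92/0.169 = 100.118; AUC_iv,0→∞ = 52.7475 + 100.118 = 152.8655 µg/mL·hr
Trapezoidal AUC_0→7.5 (transdermal patch):
  [0→2]: (0.00+34.04)/2 × 2 = 34.04
  [2→3]: (34.04+32.43)/2 × 1 = 33.235
  [3→4.5]: (32.43+26.72)/2 × 1.5 = 44.3625
  [4.5→7.5]: (26.72+16.42)/2 × 3 = 64.71
  Sum = 176.3475 µg/mL·hr
transdermal patch tail: 16.42/0.169 = 97.160; AUC_ev,0→∞ = 176.3475 + 97.160 = 273.5075 µg/mL·hr
F = (AUC_ev/D_ev)/(AUC_iv/D_iv) = (273.5075/500)/(152.8655/250) = 0.547015/0.611462 = 0.8946

F = 0.895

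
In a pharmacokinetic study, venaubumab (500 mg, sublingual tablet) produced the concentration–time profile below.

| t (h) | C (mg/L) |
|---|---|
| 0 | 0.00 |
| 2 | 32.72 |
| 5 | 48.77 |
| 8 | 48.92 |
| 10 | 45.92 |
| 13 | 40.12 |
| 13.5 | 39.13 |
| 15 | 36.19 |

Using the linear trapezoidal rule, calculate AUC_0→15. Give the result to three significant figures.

AUC = 602 mg/L·h

Trapezoidal AUC_0→15:
  [0→2]: (0.00+32.72)/2 × 2 = 32.72
  [2→5]: (32.72+48.77)/2 × 3 = 122.235
  [5→8]: (48.77+48.92)/2 × 3 = 146.535
  [8→10]: (48.92+45.92)/2 × 2 = 94.84
  [10→13]: (45.92+40.12)/2 × 3 = 129.06
  [13→13.5]: (40.12+39.13)/2 × 0.5 = 19.8125
  [13.5→15]: (39.13+36.19)/2 × 1.5 = 56.49
  Sum = 601.6925 mg/L·h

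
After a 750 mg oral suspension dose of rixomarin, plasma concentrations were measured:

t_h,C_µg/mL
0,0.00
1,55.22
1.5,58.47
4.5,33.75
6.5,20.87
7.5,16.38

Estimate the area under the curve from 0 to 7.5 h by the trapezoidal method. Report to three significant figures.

Trapezoidal AUC_0→7.5:
  [0→1]: (0.00+55.22)/2 × 1 = 27.61
  [1→1.5]: (55.22+58.47)/2 × 0.5 = 28.4225
  [1.5→4.5]: (58.47+33.75)/2 × 3 = 138.33
  [4.5→6.5]: (33.75+20.87)/2 × 2 = 54.62
  [6.5→7.5]: (20.87+16.38)/2 × 1 = 18.625
  Sum = 267.6075 µg/mL·h

AUC = 268 µg/mL·h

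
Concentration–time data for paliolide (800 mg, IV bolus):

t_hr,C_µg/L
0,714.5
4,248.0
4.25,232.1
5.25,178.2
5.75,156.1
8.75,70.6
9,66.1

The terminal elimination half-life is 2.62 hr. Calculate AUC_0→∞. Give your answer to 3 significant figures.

AUC = 2880 µg/L·hr

Trapezoidal AUC_0→9:
  [0→4]: (714.5+248.0)/2 × 4 = 1925.0
  [4→4.25]: (248.0+232.1)/2 × 0.25 = 60.0125
  [4.25→5.25]: (232.1+178.2)/2 × 1 = 205.15
  [5.25→5.75]: (178.2+156.1)/2 × 0.5 = 83.575
  [5.75→8.75]: (156.1+70.6)/2 × 3 = 340.05
  [8.75→9]: (70.6+66.1)/2 × 0.25 = 17.0875
  Sum = 2630.875 µg/L·hr
k_e = ln2 / t½ = 0.693147 / 2.62 = 0.2646 hr^-1
Extrapolated tail: C_last / k_e = 66.1 / 0.2646 = 249.811
AUC_0→∞ = 2630.875 + 249.811 = 2880.686 µg/L·hr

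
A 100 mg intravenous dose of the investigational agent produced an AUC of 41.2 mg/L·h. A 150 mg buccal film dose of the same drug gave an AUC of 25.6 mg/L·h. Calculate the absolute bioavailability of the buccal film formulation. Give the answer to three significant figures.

F = (AUC_ev / D_ev) / (AUC_iv / D_iv)
  = (25.6/150) / (41.2/100)
  = 0.170667 / 0.412 = 0.4142

F = 0.414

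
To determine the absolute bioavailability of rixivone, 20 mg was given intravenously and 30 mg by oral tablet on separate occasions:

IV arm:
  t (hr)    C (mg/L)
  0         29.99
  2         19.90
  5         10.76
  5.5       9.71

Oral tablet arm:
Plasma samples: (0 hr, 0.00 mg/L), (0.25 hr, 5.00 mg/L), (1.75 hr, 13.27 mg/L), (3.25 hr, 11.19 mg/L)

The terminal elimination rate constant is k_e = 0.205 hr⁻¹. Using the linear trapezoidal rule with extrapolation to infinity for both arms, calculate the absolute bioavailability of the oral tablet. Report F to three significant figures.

F = 0.392

Trapezoidal AUC_0→5.5 (IV):
  [0→2]: (29.99+19.90)/2 × 2 = 49.89
  [2→5]: (19.90+10.76)/2 × 3 = 45.99
  [5→5.5]: (10.76+9.71)/2 × 0.5 = 5.1175
  Sum = 100.9975 mg/L·hr
IV tail: 9.71/0.205 = 47.366; AUC_iv,0→∞ = 100.9975 + 47.366 = 148.3635 mg/L·hr
Trapezoidal AUC_0→3.25 (oral tablet):
  [0→0.25]: (0.00+5.00)/2 × 0.25 = 0.625
  [0.25→1.75]: (5.00+13.27)/2 × 1.5 = 13.7025
  [1.75→3.25]: (13.27+11.19)/2 × 1.5 = 18.345
  Sum = 32.6725 mg/L·hr
oral tablet tail: 11.19/0.205 = 54.585; AUC_ev,0→∞ = 32.6725 + 54.585 = 87.2575 mg/L·hr
F = (AUC_ev/D_ev)/(AUC_iv/D_iv) = (87.2575/30)/(148.3635/20) = 2.90858/7.418175 = 0.3921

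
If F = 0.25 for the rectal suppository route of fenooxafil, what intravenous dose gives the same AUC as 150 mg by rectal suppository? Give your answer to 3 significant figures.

Systemic exposure from an extravascular dose = F × D_ev, so the equivalent IV dose is F × D_ev.
D_iv = F × D_ev = 0.25 × 150 = 37.5 mg

D_iv = 37.5 mg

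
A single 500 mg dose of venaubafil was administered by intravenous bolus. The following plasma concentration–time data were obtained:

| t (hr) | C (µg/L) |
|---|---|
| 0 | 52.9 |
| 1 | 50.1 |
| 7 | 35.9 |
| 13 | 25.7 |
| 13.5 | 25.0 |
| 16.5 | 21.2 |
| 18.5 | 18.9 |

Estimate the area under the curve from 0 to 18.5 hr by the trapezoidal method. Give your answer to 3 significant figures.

AUC = 616 µg/L·hr

Trapezoidal AUC_0→18.5:
  [0→1]: (52.9+50.1)/2 × 1 = 51.5
  [1→7]: (50.1+35.9)/2 × 6 = 258.0
  [7→13]: (35.9+25.7)/2 × 6 = 184.8
  [13→13.5]: (25.7+25.0)/2 × 0.5 = 12.675
  [13.5→16.5]: (25.0+21.2)/2 × 3 = 69.3
  [16.5→18.5]: (21.2+18.9)/2 × 2 = 40.1
  Sum = 616.375 µg/L·hr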